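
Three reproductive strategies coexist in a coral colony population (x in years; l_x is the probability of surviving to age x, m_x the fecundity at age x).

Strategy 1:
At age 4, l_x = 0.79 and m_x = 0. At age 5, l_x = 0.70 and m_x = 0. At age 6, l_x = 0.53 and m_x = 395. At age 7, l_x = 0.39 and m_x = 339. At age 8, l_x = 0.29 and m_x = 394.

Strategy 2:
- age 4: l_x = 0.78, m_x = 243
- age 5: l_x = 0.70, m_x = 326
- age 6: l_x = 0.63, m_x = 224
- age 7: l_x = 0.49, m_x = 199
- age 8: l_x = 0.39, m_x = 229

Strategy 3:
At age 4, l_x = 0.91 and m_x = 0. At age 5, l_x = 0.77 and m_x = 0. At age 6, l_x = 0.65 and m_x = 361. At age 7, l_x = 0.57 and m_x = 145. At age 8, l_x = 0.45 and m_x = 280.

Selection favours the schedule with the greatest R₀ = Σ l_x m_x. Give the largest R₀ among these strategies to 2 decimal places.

745.68

Strategy 1: R₀ = 0.79×0 + 0.70×0 + 0.53×395 + 0.39×339 + 0.29×394 = 455.8200
Strategy 2: R₀ = 0.78×243 + 0.70×326 + 0.63×224 + 0.49×199 + 0.39×229 = 745.6800
Strategy 3: R₀ = 0.91×0 + 0.77×0 + 0.65×361 + 0.57×145 + 0.45×280 = 443.3000
Highest R₀: strategy 2 with 745.6800.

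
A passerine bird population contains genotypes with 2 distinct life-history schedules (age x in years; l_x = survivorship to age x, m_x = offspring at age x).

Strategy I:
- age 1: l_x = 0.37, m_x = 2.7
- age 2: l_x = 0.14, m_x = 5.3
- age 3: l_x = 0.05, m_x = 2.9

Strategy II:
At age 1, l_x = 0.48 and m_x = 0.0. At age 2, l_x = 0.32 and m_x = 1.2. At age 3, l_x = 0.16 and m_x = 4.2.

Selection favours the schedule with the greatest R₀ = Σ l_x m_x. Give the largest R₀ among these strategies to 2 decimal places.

Strategy I: R₀ = 0.37×2.7 + 0.14×5.3 + 0.05×2.9 = 1.8860
Strategy II: R₀ = 0.48×0.0 + 0.32×1.2 + 0.16×4.2 = 1.0560
Highest R₀: strategy I with 1.8860.

1.89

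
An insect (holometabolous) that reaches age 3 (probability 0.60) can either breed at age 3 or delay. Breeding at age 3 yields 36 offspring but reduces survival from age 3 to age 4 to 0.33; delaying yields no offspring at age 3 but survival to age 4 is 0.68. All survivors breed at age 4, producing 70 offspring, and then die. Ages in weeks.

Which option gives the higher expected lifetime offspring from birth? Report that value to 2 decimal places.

35.46

breed at age 3: R₀ = 0.60 × (36 + 0.33 × 70) = 0.60 × 59.1000 = 35.4600
delay to age 4: R₀ = 0.60 × (0.68 × 70) = 0.60 × 47.6000 = 28.5600
Higher: breed at age 3 (35.4600).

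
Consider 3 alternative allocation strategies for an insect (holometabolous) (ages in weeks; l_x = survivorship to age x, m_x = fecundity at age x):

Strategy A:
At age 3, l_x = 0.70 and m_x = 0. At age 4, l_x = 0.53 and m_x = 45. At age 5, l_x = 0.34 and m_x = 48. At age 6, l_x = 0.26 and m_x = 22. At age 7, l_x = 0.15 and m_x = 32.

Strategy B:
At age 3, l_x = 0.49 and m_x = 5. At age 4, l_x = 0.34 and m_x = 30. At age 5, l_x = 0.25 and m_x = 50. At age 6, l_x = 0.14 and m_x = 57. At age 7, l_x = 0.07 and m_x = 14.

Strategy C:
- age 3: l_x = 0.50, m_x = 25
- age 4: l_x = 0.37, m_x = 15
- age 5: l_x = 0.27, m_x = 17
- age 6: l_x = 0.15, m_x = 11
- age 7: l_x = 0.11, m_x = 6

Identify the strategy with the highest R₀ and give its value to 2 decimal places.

Strategy A: R₀ = 0.70×0 + 0.53×45 + 0.34×48 + 0.26×22 + 0.15×32 = 50.6900
Strategy B: R₀ = 0.49×5 + 0.34×30 + 0.25×50 + 0.14×57 + 0.07×14 = 34.1100
Strategy C: R₀ = 0.50×25 + 0.37×15 + 0.27×17 + 0.15×11 + 0.11×6 = 24.9500
Highest R₀: strategy A with 50.6900.

50.69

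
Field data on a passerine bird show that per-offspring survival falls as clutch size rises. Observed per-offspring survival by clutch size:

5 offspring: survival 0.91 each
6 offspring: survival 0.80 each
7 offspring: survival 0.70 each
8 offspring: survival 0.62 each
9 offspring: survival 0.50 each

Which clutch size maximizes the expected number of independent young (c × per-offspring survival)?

8

Expected independent young = c × s(c):
  c=5: 5 × 0.91 = 4.550
  c=6: 6 × 0.80 = 4.800
  c=7: 7 × 0.70 = 4.900
  c=8: 8 × 0.62 = 4.960
  c=9: 9 × 0.50 = 4.500
Maximum at c = 8 (4.960 independent young).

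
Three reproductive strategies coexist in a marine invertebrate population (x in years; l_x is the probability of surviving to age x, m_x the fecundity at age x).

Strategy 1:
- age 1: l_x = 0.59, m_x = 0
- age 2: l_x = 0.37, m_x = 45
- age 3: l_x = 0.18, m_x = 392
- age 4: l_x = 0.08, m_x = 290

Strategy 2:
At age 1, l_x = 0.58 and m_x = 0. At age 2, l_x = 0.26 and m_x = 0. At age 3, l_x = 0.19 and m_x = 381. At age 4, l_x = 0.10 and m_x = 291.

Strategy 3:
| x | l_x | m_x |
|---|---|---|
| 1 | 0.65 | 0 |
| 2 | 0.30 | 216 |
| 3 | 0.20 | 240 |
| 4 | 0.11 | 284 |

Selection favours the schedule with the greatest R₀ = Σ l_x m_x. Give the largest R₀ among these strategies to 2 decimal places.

144.04

Strategy 1: R₀ = 0.59×0 + 0.37×45 + 0.18×392 + 0.08×290 = 110.4100
Strategy 2: R₀ = 0.58×0 + 0.26×0 + 0.19×381 + 0.10×291 = 101.4900
Strategy 3: R₀ = 0.65×0 + 0.30×216 + 0.20×240 + 0.11×284 = 144.0400
Highest R₀: strategy 3 with 144.0400.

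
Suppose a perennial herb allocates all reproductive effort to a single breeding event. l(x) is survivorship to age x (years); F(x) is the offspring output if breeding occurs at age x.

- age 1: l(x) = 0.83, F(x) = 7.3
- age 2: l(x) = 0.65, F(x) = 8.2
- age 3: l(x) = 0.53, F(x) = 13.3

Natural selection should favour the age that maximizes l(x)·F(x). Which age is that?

3

Expected offspring if breeding at age x = l(x) × F(x):
  age 1: 0.83 × 7.3 = 6.059
  age 2: 0.65 × 8.2 = 5.330
  age 3: 0.53 × 13.3 = 7.049
Maximum at age 3 (7.049).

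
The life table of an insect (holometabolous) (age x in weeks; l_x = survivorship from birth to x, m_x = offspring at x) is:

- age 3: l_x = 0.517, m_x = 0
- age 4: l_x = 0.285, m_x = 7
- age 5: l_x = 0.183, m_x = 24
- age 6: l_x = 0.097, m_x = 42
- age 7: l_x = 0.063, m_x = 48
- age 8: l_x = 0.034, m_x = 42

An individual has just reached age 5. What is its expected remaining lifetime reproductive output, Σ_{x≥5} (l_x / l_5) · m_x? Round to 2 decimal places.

l_5 = 0.183. Conditional survival from age 5 to x is l_x / l_5.
  x=5: (0.183/0.183) × 24 = 24.0000
  x=6: (0.097/0.183) × 42 = 22.2623
  x=7: (0.063/0.183) × 48 = 16.5246
  x=8: (0.034/0.183) × 42 = 7.8033
Sum = 24.0000 + 22.2623 + 16.5246 + 7.8033 = 70.5902

70.59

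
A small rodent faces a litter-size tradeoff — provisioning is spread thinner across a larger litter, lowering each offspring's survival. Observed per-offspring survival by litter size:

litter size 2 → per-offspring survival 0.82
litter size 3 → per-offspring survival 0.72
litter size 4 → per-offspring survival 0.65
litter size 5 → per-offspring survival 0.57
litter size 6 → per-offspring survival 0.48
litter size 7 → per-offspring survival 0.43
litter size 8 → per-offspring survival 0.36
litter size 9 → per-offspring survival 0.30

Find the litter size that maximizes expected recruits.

Expected recruits = c × s(c):
  c=2: 2 × 0.82 = 1.640
  c=3: 3 × 0.72 = 2.160
  c=4: 4 × 0.65 = 2.600
  c=5: 5 × 0.57 = 2.850
  c=6: 6 × 0.48 = 2.880
  c=7: 7 × 0.43 = 3.010
  c=8: 8 × 0.36 = 2.880
  c=9: 9 × 0.30 = 2.700
Maximum at c = 7 (3.010 recruits).

7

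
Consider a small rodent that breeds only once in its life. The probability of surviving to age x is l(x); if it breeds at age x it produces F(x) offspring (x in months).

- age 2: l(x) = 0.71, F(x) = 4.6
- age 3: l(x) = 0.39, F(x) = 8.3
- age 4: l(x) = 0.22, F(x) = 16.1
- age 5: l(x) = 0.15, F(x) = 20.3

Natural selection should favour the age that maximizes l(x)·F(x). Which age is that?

4

Expected offspring if breeding at age x = l(x) × F(x):
  age 2: 0.71 × 4.6 = 3.266
  age 3: 0.39 × 8.3 = 3.237
  age 4: 0.22 × 16.1 = 3.542
  age 5: 0.15 × 20.3 = 3.045
Maximum at age 4 (3.542).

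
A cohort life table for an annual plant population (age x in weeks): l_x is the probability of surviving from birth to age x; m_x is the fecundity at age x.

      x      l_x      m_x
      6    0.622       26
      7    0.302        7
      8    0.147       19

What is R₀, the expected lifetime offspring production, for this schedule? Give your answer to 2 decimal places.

R₀ = Σ l_x m_x:
  age 6: 0.622 × 26 = 16.1720
  age 7: 0.302 × 7 = 2.1140
  age 8: 0.147 × 19 = 2.7930
R₀ = 16.1720 + 2.1140 + 2.7930 = 21.0790

21.08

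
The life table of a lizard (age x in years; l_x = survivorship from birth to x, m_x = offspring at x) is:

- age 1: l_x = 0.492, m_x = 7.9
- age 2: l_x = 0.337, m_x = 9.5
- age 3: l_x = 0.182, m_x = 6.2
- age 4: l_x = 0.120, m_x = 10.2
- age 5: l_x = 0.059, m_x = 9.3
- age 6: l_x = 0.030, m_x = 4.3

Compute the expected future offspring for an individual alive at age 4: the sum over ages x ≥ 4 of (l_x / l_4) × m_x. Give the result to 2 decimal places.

l_4 = 0.120. Conditional survival from age 4 to x is l_x / l_4.
  x=4: (0.120/0.120) × 10.2 = 10.2000
  x=5: (0.059/0.120) × 9.3 = 4.5725
  x=6: (0.030/0.120) × 4.3 = 1.0750
Sum = 10.2000 + 4.5725 + 1.0750 = 15.8475

15.85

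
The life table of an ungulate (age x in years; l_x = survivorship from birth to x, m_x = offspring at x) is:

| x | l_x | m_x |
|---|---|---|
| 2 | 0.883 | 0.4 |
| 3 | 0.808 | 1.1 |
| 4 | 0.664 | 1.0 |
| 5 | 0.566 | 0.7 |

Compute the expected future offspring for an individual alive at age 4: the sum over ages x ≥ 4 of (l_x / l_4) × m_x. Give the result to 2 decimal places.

1.60

l_4 = 0.664. Conditional survival from age 4 to x is l_x / l_4.
  x=4: (0.664/0.664) × 1.0 = 1.0000
  x=5: (0.566/0.664) × 0.7 = 0.5967
Sum = 1.0000 + 0.5967 = 1.5967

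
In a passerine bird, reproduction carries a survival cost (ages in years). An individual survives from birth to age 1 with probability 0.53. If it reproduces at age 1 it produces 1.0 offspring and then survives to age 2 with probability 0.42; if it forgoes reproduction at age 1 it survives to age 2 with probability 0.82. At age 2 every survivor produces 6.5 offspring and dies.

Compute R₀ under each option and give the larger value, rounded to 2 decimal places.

2.82

breed at age 1: R₀ = 0.53 × (1.0 + 0.42 × 6.5) = 0.53 × 3.7300 = 1.9769
delay to age 2: R₀ = 0.53 × (0.82 × 6.5) = 0.53 × 5.3300 = 2.8249
Higher: delay to age 2 (2.8249).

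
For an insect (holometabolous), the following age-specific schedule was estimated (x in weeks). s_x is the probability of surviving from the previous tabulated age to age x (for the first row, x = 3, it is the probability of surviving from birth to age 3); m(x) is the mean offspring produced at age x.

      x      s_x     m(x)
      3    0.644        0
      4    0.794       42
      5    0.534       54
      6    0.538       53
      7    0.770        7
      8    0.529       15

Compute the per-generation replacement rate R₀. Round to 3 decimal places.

45.696

Survivorship from birth: l_x = s_3·s_4·…·s_x.
  l_3 = 0.64400
  l_4 = 0.51134
  l_5 = 0.27305
  l_6 = 0.14690
  l_7 = 0.11312
  l_8 = 0.05984
R₀ = Σ l_x m(x):
  age 3: 0.64400 × 0 = 0.0000
  age 4: 0.51134 × 42 = 21.4763
  age 5: 0.27305 × 54 = 14.7447
  age 6: 0.14690 × 53 = 7.7857
  age 7: 0.11312 × 7 = 0.7918
  age 8: 0.05984 × 15 = 0.8976
R₀ = 0.0000 + 21.4763 + 14.7447 + 7.7857 + 0.7918 + 0.8976 = 45.6961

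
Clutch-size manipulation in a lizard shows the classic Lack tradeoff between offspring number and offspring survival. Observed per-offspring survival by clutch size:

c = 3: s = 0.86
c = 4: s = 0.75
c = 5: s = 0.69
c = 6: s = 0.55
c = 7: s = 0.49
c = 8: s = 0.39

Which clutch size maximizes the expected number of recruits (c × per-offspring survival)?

5

Expected recruits = c × s(c):
  c=3: 3 × 0.86 = 2.580
  c=4: 4 × 0.75 = 3.000
  c=5: 5 × 0.69 = 3.450
  c=6: 6 × 0.55 = 3.300
  c=7: 7 × 0.49 = 3.430
  c=8: 8 × 0.39 = 3.120
Maximum at c = 5 (3.450 recruits).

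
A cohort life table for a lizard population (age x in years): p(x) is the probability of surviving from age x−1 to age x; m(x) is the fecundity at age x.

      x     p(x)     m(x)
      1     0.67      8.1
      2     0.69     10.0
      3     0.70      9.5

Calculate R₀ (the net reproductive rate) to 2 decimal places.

13.12

Survivorship from birth: l_x = p_1·p_2·…·p_x.
  l_1 = 0.67000
  l_2 = 0.46230
  l_3 = 0.32361
R₀ = Σ l_x m(x):
  age 1: 0.67000 × 8.1 = 5.4270
  age 2: 0.46230 × 10.0 = 4.6230
  age 3: 0.32361 × 9.5 = 3.0743
R₀ = 5.4270 + 4.6230 + 3.0743 = 13.1243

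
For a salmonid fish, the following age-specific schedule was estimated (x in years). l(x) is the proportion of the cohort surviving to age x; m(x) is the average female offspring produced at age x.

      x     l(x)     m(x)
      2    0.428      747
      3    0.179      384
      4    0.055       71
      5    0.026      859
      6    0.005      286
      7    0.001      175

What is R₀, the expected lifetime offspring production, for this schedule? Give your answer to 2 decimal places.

416.30

R₀ = Σ l(x) m(x):
  age 2: 0.428 × 747 = 319.7160
  age 3: 0.179 × 384 = 68.7360
  age 4: 0.055 × 71 = 3.9050
  age 5: 0.026 × 859 = 22.3340
  age 6: 0.005 × 286 = 1.4300
  age 7: 0.001 × 175 = 0.1750
R₀ = 319.7160 + 68.7360 + 3.9050 + 22.3340 + 1.4300 + 0.1750 = 416.2960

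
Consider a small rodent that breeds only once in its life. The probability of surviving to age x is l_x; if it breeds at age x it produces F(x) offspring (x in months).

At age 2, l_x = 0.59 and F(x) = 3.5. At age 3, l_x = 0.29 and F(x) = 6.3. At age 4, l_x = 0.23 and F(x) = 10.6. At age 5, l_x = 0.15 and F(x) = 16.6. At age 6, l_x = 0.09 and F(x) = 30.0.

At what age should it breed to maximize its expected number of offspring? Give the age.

Expected offspring if breeding at age x = l_x × F(x):
  age 2: 0.59 × 3.5 = 2.065
  age 3: 0.29 × 6.3 = 1.827
  age 4: 0.23 × 10.6 = 2.438
  age 5: 0.15 × 16.6 = 2.490
  age 6: 0.09 × 30.0 = 2.700
Maximum at age 6 (2.700).

6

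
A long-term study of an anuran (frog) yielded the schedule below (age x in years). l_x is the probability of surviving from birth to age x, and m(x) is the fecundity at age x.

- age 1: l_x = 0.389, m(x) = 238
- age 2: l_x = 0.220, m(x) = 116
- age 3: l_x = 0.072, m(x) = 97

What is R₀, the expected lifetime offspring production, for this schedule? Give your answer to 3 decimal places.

R₀ = Σ l_x m(x):
  age 1: 0.389 × 238 = 92.5820
  age 2: 0.220 × 116 = 25.5200
  age 3: 0.072 × 97 = 6.9840
R₀ = 92.5820 + 25.5200 + 6.9840 = 125.0860

125.086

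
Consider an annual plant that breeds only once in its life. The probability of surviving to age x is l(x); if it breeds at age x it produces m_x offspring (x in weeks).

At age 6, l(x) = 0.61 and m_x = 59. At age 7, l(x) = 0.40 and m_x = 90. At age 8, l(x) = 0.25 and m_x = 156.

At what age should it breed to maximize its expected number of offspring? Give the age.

8

Expected offspring if breeding at age x = l(x) × m_x:
  age 6: 0.61 × 59 = 35.990
  age 7: 0.40 × 90 = 36.000
  age 8: 0.25 × 156 = 39.000
Maximum at age 8 (39.000).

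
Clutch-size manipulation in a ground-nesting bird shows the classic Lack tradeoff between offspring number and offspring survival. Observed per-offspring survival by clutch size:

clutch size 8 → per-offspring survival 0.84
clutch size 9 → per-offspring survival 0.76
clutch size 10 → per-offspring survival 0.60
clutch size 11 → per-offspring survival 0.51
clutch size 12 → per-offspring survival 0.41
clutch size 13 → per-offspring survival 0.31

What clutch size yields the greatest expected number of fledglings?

9

Expected fledglings = c × s(c):
  c=8: 8 × 0.84 = 6.720
  c=9: 9 × 0.76 = 6.840
  c=10: 10 × 0.60 = 6.000
  c=11: 11 × 0.51 = 5.610
  c=12: 12 × 0.41 = 4.920
  c=13: 13 × 0.31 = 4.030
Maximum at c = 9 (6.840 fledglings).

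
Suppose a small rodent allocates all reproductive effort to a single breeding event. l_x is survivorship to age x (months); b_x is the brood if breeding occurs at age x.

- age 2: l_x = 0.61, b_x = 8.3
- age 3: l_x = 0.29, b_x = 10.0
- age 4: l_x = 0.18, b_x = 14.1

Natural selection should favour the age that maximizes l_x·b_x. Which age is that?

Expected offspring if breeding at age x = l_x × b_x:
  age 2: 0.61 × 8.3 = 5.063
  age 3: 0.29 × 10.0 = 2.900
  age 4: 0.18 × 14.1 = 2.538
Maximum at age 2 (5.063).

2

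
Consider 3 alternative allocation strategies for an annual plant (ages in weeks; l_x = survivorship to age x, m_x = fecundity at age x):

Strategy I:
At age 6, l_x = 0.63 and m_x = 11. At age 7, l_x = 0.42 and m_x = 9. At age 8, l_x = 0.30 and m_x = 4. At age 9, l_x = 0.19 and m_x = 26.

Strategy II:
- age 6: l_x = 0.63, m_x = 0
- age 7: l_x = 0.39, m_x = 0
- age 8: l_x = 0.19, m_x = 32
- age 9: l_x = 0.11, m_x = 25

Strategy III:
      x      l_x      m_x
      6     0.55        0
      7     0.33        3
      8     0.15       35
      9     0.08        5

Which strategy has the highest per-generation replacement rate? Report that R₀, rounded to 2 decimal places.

Strategy I: R₀ = 0.63×11 + 0.42×9 + 0.30×4 + 0.19×26 = 16.8500
Strategy II: R₀ = 0.63×0 + 0.39×0 + 0.19×32 + 0.11×25 = 8.8300
Strategy III: R₀ = 0.55×0 + 0.33×3 + 0.15×35 + 0.08×5 = 6.6400
Highest R₀: strategy I with 16.8500.

16.85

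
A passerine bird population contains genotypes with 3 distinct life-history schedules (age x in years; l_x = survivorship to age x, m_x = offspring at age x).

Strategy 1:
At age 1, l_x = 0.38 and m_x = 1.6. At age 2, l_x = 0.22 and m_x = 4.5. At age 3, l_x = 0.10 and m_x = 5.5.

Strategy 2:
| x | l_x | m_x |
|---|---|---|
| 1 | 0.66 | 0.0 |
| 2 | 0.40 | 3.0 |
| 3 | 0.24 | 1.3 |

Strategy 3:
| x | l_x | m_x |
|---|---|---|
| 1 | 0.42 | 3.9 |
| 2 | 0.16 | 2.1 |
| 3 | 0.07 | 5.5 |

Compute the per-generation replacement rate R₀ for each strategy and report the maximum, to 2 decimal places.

Strategy 1: R₀ = 0.38×1.6 + 0.22×4.5 + 0.10×5.5 = 2.1480
Strategy 2: R₀ = 0.66×0.0 + 0.40×3.0 + 0.24×1.3 = 1.5120
Strategy 3: R₀ = 0.42×3.9 + 0.16×2.1 + 0.07×5.5 = 2.3590
Highest R₀: strategy 3 with 2.3590.

2.36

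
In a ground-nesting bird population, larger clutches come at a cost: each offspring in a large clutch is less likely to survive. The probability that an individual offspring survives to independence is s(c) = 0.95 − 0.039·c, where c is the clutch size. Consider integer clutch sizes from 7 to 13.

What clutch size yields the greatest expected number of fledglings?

12

Expected fledglings = c × s(c):
  c=7: 7 × 0.677 = 4.739
  c=8: 8 × 0.638 = 5.104
  c=9: 9 × 0.599 = 5.391
  c=10: 10 × 0.560 = 5.600
  c=11: 11 × 0.521 = 5.731
  c=12: 12 × 0.482 = 5.784
  c=13: 13 × 0.443 = 5.759
Maximum at c = 12 (5.784 fledglings).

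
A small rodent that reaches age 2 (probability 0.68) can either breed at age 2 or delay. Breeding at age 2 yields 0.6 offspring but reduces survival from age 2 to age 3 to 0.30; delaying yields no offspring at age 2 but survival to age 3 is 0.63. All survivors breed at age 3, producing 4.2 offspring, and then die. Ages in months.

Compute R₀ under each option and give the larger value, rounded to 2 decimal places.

1.80

breed at age 2: R₀ = 0.68 × (0.6 + 0.30 × 4.2) = 0.68 × 1.8600 = 1.2648
delay to age 3: R₀ = 0.68 × (0.63 × 4.2) = 0.68 × 2.6460 = 1.7993
Higher: delay to age 3 (1.7993).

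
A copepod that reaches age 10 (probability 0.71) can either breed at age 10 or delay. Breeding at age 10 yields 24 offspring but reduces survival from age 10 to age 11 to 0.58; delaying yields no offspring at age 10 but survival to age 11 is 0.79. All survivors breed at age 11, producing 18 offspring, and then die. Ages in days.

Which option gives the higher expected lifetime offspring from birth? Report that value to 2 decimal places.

breed at age 10: R₀ = 0.71 × (24 + 0.58 × 18) = 0.71 × 34.4400 = 24.4524
delay to age 11: R₀ = 0.71 × (0.79 × 18) = 0.71 × 14.2200 = 10.0962
Higher: breed at age 10 (24.4524).

24.45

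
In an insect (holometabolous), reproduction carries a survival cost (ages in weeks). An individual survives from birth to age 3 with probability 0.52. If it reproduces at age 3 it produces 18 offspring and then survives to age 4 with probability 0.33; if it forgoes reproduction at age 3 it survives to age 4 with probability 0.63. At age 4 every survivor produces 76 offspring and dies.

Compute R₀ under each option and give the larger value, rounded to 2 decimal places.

breed at age 3: R₀ = 0.52 × (18 + 0.33 × 76) = 0.52 × 43.0800 = 22.4016
delay to age 4: R₀ = 0.52 × (0.63 × 76) = 0.52 × 47.8800 = 24.8976
Higher: delay to age 4 (24.8976).

24.90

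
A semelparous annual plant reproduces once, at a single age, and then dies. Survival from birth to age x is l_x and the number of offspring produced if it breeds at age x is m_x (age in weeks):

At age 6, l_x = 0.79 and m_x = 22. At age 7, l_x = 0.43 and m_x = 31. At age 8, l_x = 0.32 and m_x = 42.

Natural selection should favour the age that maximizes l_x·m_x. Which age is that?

6

Expected offspring if breeding at age x = l_x × m_x:
  age 6: 0.79 × 22 = 17.380
  age 7: 0.43 × 31 = 13.330
  age 8: 0.32 × 42 = 13.440
Maximum at age 6 (17.380).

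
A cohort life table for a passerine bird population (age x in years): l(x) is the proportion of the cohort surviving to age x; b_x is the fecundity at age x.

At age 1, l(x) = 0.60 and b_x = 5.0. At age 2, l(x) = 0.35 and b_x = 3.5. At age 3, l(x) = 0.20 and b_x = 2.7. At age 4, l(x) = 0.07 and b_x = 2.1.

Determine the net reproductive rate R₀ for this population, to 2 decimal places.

4.91

R₀ = Σ l(x) b_x:
  age 1: 0.60 × 5.0 = 3.0000
  age 2: 0.35 × 3.5 = 1.2250
  age 3: 0.20 × 2.7 = 0.5400
  age 4: 0.07 × 2.1 = 0.1470
R₀ = 3.0000 + 1.2250 + 0.5400 + 0.1470 = 4.9120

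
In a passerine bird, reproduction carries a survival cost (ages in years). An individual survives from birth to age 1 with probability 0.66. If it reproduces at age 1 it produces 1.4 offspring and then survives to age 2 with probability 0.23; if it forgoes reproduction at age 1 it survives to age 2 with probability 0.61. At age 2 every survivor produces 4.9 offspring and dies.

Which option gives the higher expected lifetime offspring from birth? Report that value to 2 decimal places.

breed at age 1: R₀ = 0.66 × (1.4 + 0.23 × 4.9) = 0.66 × 2.5270 = 1.6678
delay to age 2: R₀ = 0.66 × (0.61 × 4.9) = 0.66 × 2.9890 = 1.9727
Higher: delay to age 2 (1.9727).

1.97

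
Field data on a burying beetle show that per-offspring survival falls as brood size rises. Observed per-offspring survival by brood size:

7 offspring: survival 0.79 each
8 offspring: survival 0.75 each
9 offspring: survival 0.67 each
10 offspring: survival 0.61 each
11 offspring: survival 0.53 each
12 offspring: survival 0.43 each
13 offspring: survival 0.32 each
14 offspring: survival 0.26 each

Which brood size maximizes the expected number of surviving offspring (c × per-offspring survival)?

10

Expected surviving offspring = c × s(c):
  c=7: 7 × 0.79 = 5.530
  c=8: 8 × 0.75 = 6.000
  c=9: 9 × 0.67 = 6.030
  c=10: 10 × 0.61 = 6.100
  c=11: 11 × 0.53 = 5.830
  c=12: 12 × 0.43 = 5.160
  c=13: 13 × 0.32 = 4.160
  c=14: 14 × 0.26 = 3.640
Maximum at c = 10 (6.100 surviving offspring).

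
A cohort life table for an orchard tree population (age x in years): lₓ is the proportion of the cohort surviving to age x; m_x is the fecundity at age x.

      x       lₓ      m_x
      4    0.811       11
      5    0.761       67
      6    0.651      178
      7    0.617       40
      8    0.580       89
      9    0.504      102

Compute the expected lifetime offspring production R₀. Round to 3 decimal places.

R₀ = Σ lₓ m_x:
  age 4: 0.811 × 11 = 8.9210
  age 5: 0.761 × 67 = 50.9870
  age 6: 0.651 × 178 = 115.8780
  age 7: 0.617 × 40 = 24.6800
  age 8: 0.580 × 89 = 51.6200
  age 9: 0.504 × 102 = 51.4080
R₀ = 8.9210 + 50.9870 + 115.8780 + 24.6800 + 51.6200 + 51.4080 = 303.4940

303.494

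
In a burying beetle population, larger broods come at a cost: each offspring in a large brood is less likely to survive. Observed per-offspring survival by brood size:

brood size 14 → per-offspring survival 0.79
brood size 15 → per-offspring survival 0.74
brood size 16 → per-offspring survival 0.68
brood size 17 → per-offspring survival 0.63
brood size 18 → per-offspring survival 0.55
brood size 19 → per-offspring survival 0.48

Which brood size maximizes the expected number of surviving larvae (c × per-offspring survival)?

Expected surviving larvae = c × s(c):
  c=14: 14 × 0.79 = 11.060
  c=15: 15 × 0.74 = 11.100
  c=16: 16 × 0.68 = 10.880
  c=17: 17 × 0.63 = 10.710
  c=18: 18 × 0.55 = 9.900
  c=19: 19 × 0.48 = 9.120
Maximum at c = 15 (11.100 surviving larvae).

15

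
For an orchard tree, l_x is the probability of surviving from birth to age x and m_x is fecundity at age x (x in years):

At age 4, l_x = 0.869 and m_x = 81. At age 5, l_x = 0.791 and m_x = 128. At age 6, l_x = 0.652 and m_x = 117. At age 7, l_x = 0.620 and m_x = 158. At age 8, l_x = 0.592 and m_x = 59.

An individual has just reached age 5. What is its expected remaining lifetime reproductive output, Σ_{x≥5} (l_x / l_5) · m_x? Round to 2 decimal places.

l_5 = 0.791. Conditional survival from age 5 to x is l_x / l_5.
  x=5: (0.791/0.791) × 128 = 128.0000
  x=6: (0.652/0.791) × 117 = 96.4399
  x=7: (0.620/0.791) × 158 = 123.8432
  x=8: (0.592/0.791) × 59 = 44.1568
Sum = 128.0000 + 96.4399 + 123.8432 + 44.1568 = 392.4399

392.44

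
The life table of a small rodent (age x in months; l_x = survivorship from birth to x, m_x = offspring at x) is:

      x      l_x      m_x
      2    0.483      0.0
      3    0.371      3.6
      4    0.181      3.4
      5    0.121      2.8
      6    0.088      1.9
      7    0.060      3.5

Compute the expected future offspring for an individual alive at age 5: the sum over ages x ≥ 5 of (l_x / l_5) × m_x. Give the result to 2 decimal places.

5.92

l_5 = 0.121. Conditional survival from age 5 to x is l_x / l_5.
  x=5: (0.121/0.121) × 2.8 = 2.8000
  x=6: (0.088/0.121) × 1.9 = 1.3818
  x=7: (0.060/0.121) × 3.5 = 1.7355
Sum = 2.8000 + 1.3818 + 1.7355 = 5.9174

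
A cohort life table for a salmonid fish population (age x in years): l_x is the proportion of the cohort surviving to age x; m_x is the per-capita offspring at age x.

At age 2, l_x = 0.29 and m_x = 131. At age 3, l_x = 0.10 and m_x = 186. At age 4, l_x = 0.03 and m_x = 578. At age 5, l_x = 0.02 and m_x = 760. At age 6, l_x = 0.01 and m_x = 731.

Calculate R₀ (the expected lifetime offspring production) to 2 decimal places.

96.44

R₀ = Σ l_x m_x:
  age 2: 0.29 × 131 = 37.9900
  age 3: 0.10 × 186 = 18.6000
  age 4: 0.03 × 578 = 17.3400
  age 5: 0.02 × 760 = 15.2000
  age 6: 0.01 × 731 = 7.3100
R₀ = 37.9900 + 18.6000 + 17.3400 + 15.2000 + 7.3100 = 96.4400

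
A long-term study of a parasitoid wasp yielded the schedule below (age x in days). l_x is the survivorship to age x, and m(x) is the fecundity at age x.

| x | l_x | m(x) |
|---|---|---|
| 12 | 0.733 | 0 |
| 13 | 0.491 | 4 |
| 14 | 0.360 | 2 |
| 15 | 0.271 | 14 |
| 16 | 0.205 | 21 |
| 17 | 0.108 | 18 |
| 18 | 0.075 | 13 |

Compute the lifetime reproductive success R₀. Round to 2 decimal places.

R₀ = Σ l_x m(x):
  age 12: 0.733 × 0 = 0.0000
  age 13: 0.491 × 4 = 1.9640
  age 14: 0.360 × 2 = 0.7200
  age 15: 0.271 × 14 = 3.7940
  age 16: 0.205 × 21 = 4.3050
  age 17: 0.108 × 18 = 1.9440
  age 18: 0.075 × 13 = 0.9750
R₀ = 0.0000 + 1.9640 + 0.7200 + 3.7940 + 4.3050 + 1.9440 + 0.9750 = 13.7020

13.70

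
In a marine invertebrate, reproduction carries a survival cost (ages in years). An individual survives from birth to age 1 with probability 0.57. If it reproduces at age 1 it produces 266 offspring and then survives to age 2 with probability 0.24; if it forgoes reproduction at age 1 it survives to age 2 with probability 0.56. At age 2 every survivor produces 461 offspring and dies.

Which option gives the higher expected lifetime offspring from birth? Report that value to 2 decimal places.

214.68

breed at age 1: R₀ = 0.57 × (266 + 0.24 × 461) = 0.57 × 376.6400 = 214.6848
delay to age 2: R₀ = 0.57 × (0.56 × 461) = 0.57 × 258.1600 = 147.1512
Higher: breed at age 1 (214.6848).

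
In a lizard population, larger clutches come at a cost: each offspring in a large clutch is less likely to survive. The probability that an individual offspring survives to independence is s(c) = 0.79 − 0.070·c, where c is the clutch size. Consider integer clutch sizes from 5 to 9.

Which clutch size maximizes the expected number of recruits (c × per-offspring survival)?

Expected recruits = c × s(c):
  c=5: 5 × 0.440 = 2.200
  c=6: 6 × 0.370 = 2.220
  c=7: 7 × 0.300 = 2.100
  c=8: 8 × 0.230 = 1.840
  c=9: 9 × 0.160 = 1.440
Maximum at c = 6 (2.220 recruits).

6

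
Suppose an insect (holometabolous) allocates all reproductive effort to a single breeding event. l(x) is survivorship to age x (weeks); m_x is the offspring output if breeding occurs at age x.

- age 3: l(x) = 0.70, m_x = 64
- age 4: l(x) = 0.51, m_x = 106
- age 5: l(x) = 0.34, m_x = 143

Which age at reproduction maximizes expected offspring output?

4

Expected offspring if breeding at age x = l(x) × m_x:
  age 3: 0.70 × 64 = 44.800
  age 4: 0.51 × 106 = 54.060
  age 5: 0.34 × 143 = 48.620
Maximum at age 4 (54.060).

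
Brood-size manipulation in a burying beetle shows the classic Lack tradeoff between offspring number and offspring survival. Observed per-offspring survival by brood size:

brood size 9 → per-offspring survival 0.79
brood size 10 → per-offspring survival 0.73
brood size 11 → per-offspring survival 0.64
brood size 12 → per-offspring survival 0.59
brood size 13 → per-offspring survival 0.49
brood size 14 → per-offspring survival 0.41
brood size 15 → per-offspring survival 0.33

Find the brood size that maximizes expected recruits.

10

Expected recruits = c × s(c):
  c=9: 9 × 0.79 = 7.110
  c=10: 10 × 0.73 = 7.300
  c=11: 11 × 0.64 = 7.040
  c=12: 12 × 0.59 = 7.080
  c=13: 13 × 0.49 = 6.370
  c=14: 14 × 0.41 = 5.740
  c=15: 15 × 0.33 = 4.950
Maximum at c = 10 (7.300 recruits).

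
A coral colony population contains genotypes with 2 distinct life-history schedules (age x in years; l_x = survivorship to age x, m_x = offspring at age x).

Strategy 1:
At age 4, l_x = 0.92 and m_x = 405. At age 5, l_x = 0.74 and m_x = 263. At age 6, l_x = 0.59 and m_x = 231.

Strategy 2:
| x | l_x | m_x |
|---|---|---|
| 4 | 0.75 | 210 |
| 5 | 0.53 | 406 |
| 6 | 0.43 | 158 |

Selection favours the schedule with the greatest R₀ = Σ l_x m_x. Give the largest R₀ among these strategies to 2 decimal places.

Strategy 1: R₀ = 0.92×405 + 0.74×263 + 0.59×231 = 703.5100
Strategy 2: R₀ = 0.75×210 + 0.53×406 + 0.43×158 = 440.6200
Highest R₀: strategy 1 with 703.5100.

703.51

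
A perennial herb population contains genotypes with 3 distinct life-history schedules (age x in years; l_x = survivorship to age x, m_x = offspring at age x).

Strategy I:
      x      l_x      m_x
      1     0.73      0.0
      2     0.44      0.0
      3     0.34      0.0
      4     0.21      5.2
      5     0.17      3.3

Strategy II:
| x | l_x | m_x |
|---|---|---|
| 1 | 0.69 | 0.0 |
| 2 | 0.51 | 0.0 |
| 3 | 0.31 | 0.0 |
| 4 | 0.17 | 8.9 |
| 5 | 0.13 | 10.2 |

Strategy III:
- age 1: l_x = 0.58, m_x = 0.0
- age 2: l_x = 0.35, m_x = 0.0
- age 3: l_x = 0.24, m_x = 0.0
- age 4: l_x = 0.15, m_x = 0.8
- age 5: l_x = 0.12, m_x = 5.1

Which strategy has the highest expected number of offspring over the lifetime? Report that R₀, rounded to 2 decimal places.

2.84

Strategy I: R₀ = 0.73×0.0 + 0.44×0.0 + 0.34×0.0 + 0.21×5.2 + 0.17×3.3 = 1.6530
Strategy II: R₀ = 0.69×0.0 + 0.51×0.0 + 0.31×0.0 + 0.17×8.9 + 0.13×10.2 = 2.8390
Strategy III: R₀ = 0.58×0.0 + 0.35×0.0 + 0.24×0.0 + 0.15×0.8 + 0.12×5.1 = 0.7320
Highest R₀: strategy II with 2.8390.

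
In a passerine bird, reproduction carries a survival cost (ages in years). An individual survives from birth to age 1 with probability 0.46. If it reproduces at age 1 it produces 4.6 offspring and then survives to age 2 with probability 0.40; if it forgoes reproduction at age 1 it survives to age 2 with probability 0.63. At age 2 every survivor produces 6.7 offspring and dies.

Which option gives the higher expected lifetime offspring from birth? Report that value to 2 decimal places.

3.35

breed at age 1: R₀ = 0.46 × (4.6 + 0.40 × 6.7) = 0.46 × 7.2800 = 3.3488
delay to age 2: R₀ = 0.46 × (0.63 × 6.7) = 0.46 × 4.2210 = 1.9417
Higher: breed at age 1 (3.3488).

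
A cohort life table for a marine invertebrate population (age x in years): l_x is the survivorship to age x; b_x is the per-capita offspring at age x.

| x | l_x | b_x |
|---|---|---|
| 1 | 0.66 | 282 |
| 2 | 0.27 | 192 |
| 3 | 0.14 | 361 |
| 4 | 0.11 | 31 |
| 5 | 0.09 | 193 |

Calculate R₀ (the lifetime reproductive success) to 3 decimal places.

R₀ = Σ l_x b_x:
  age 1: 0.66 × 282 = 186.1200
  age 2: 0.27 × 192 = 51.8400
  age 3: 0.14 × 361 = 50.5400
  age 4: 0.11 × 31 = 3.4100
  age 5: 0.09 × 193 = 17.3700
R₀ = 186.1200 + 51.8400 + 50.5400 + 3.4100 + 17.3700 = 309.2800

309.280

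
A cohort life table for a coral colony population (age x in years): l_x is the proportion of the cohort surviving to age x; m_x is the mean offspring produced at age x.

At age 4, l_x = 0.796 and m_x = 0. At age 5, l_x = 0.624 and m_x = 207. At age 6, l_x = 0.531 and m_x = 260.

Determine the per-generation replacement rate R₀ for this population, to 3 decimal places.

267.228

R₀ = Σ l_x m_x:
  age 4: 0.796 × 0 = 0.0000
  age 5: 0.624 × 207 = 129.1680
  age 6: 0.531 × 260 = 138.0600
R₀ = 0.0000 + 129.1680 + 138.0600 = 267.2280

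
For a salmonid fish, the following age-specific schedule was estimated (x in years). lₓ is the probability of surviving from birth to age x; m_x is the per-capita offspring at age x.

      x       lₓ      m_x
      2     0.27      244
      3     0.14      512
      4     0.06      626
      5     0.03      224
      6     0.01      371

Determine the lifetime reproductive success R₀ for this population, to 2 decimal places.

R₀ = Σ lₓ m_x:
  age 2: 0.27 × 244 = 65.8800
  age 3: 0.14 × 512 = 71.6800
  age 4: 0.06 × 626 = 37.5600
  age 5: 0.03 × 224 = 6.7200
  age 6: 0.01 × 371 = 3.7100
R₀ = 65.8800 + 71.6800 + 37.5600 + 6.7200 + 3.7100 = 185.5500

185.55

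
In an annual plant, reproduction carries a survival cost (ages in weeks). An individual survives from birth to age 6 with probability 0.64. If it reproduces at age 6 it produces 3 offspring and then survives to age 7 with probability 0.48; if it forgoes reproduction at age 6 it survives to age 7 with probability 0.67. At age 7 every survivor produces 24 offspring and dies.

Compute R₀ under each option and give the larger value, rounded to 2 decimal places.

breed at age 6: R₀ = 0.64 × (3 + 0.48 × 24) = 0.64 × 14.5200 = 9.2928
delay to age 7: R₀ = 0.64 × (0.67 × 24) = 0.64 × 16.0800 = 10.2912
Higher: delay to age 7 (10.2912).

10.29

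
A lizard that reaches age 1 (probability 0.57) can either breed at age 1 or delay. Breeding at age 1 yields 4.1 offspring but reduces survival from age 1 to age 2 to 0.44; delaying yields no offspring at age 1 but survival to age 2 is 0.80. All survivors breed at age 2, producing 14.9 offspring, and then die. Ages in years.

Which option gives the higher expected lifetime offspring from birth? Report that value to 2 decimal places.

breed at age 1: R₀ = 0.57 × (4.1 + 0.44 × 14.9) = 0.57 × 10.6560 = 6.0739
delay to age 2: R₀ = 0.57 × (0.80 × 14.9) = 0.57 × 11.9200 = 6.7944
Higher: delay to age 2 (6.7944).

6.79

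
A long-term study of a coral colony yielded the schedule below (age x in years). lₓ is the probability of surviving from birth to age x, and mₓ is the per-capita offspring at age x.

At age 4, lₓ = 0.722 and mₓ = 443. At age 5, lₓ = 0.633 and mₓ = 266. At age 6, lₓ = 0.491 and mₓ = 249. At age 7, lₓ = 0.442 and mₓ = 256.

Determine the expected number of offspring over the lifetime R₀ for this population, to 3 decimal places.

R₀ = Σ lₓ mₓ:
  age 4: 0.722 × 443 = 319.8460
  age 5: 0.633 × 266 = 168.3780
  age 6: 0.491 × 249 = 122.2590
  age 7: 0.442 × 256 = 113.1520
R₀ = 319.8460 + 168.3780 + 122.2590 + 113.1520 = 723.6350

723.635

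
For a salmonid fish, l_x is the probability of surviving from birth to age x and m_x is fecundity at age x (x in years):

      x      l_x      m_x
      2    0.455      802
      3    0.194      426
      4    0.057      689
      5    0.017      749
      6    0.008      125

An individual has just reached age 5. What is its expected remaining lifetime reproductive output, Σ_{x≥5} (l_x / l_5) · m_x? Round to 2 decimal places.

807.82

l_5 = 0.017. Conditional survival from age 5 to x is l_x / l_5.
  x=5: (0.017/0.017) × 749 = 749.0000
  x=6: (0.008/0.017) × 125 = 58.8235
Sum = 749.0000 + 58.8235 = 807.8235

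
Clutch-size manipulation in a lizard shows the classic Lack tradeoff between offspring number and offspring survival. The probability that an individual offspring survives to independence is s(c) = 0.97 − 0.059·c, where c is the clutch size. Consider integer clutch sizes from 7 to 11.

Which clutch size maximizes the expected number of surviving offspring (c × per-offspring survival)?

Expected surviving offspring = c × s(c):
  c=7: 7 × 0.557 = 3.899
  c=8: 8 × 0.498 = 3.984
  c=9: 9 × 0.439 = 3.951
  c=10: 10 × 0.380 = 3.800
  c=11: 11 × 0.321 = 3.531
Maximum at c = 8 (3.984 surviving offspring).

8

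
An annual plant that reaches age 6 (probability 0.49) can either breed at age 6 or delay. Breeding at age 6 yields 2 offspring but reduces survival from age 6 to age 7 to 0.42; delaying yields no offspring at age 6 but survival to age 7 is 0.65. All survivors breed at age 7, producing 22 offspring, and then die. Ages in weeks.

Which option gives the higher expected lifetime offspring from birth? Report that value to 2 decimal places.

breed at age 6: R₀ = 0.49 × (2 + 0.42 × 22) = 0.49 × 11.2400 = 5.5076
delay to age 7: R₀ = 0.49 × (0.65 × 22) = 0.49 × 14.3000 = 7.0070
Higher: delay to age 7 (7.0070).

7.01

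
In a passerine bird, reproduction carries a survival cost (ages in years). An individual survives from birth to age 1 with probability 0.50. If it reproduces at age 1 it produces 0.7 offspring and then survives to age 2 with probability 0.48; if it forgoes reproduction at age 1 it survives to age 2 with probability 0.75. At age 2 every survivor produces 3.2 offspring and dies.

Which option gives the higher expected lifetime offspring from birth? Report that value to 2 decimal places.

breed at age 1: R₀ = 0.50 × (0.7 + 0.48 × 3.2) = 0.50 × 2.2360 = 1.1180
delay to age 2: R₀ = 0.50 × (0.75 × 3.2) = 0.50 × 2.4000 = 1.2000
Higher: delay to age 2 (1.2000).

1.20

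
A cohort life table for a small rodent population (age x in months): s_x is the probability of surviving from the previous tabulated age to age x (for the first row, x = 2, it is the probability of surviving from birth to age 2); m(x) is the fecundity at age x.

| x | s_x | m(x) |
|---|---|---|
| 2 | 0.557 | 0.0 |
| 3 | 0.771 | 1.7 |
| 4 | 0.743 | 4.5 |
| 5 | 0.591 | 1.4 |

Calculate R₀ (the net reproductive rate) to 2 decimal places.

2.43

Survivorship from birth: l_x = s_2·s_3·…·s_x.
  l_2 = 0.55700
  l_3 = 0.42945
  l_4 = 0.31908
  l_5 = 0.18858
R₀ = Σ l_x m(x):
  age 2: 0.55700 × 0.0 = 0.0000
  age 3: 0.42945 × 1.7 = 0.7301
  age 4: 0.31908 × 4.5 = 1.4359
  age 5: 0.18858 × 1.4 = 0.2640
R₀ = 0.0000 + 0.7301 + 1.4359 + 0.2640 = 2.4299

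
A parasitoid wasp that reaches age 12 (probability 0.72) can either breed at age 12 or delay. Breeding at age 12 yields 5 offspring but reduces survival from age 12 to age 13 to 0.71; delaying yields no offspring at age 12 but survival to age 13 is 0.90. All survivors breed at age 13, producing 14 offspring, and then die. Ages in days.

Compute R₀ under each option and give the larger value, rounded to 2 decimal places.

10.76

breed at age 12: R₀ = 0.72 × (5 + 0.71 × 14) = 0.72 × 14.9400 = 10.7568
delay to age 13: R₀ = 0.72 × (0.90 × 14) = 0.72 × 12.6000 = 9.0720
Higher: breed at age 12 (10.7568).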